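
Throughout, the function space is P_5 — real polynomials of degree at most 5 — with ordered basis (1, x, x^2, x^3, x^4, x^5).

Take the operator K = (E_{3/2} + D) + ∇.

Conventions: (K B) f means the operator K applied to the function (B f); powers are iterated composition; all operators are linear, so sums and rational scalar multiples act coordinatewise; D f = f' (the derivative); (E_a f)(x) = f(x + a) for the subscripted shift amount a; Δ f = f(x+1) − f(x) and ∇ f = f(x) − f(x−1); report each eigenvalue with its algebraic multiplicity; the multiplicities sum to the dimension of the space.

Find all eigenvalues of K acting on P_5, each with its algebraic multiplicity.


image of 1: 1
image of x: x + 7/2
image of x^2: x^2 + 7x + 5/4
image of x^3: x^3 + (21/2)x^2 + (15/4)x + 35/8
image of x^4: x^4 + 14x^3 + (15/2)x^2 + (35/2)x + 65/16
image of x^5: x^5 + (35/2)x^4 + (25/2)x^3 + (175/4)x^2 + (325/16)x + 275/32
the matrix is upper triangular; its diagonal is (1, 1, 1, 1, 1, 1)
for a triangular matrix the eigenvalues are the diagonal entries, with algebraic multiplicity their repetition count

λ = 1 (multiplicity 6)


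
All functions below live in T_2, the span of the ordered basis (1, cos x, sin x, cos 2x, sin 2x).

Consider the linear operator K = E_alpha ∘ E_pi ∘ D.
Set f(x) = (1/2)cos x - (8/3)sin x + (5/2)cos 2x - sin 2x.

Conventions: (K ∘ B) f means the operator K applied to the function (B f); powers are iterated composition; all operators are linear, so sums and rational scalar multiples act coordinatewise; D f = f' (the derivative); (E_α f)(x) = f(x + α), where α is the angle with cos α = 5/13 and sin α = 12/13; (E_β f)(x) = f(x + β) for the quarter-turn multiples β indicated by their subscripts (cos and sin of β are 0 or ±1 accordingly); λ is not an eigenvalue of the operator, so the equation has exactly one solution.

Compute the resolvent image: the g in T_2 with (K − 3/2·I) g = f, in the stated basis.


g(x) = -(41/15)cos x + (14/5)sin x - (29/35)cos 2x - (2/35)sin 2x

write g with unknown coordinates in the stated basis and equate coefficients in (K − 3/2·I) g = f
solving from the highest basis element down gives g = -(41/15)cos x + (14/5)sin x - (29/35)cos 2x - (2/35)sin 2x
check: K g = -(18/5)cos x + (23/15)sin x + (44/35)cos 2x - (38/35)sin 2x
so K g − 3/2·g = (1/2)cos x - (8/3)sin x + (5/2)cos 2x - sin 2x = f ✓


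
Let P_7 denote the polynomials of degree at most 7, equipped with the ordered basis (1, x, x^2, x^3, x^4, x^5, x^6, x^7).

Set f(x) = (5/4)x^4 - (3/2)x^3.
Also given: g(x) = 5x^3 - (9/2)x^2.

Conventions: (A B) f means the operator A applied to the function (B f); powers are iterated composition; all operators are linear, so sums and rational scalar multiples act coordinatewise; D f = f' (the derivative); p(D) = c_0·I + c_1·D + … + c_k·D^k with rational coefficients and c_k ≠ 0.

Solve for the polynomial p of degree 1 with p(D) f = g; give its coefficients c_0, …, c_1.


c_0 = 0, c_1 = 1

D^0 f = (5/4)x^4 - (3/2)x^3
D^1 f = 5x^3 - (9/2)x^2
matching coefficients of g against c_0 f + c_1 Df + … from the top degree down determines the c_i
solution: c_0 = 0, c_1 = 1


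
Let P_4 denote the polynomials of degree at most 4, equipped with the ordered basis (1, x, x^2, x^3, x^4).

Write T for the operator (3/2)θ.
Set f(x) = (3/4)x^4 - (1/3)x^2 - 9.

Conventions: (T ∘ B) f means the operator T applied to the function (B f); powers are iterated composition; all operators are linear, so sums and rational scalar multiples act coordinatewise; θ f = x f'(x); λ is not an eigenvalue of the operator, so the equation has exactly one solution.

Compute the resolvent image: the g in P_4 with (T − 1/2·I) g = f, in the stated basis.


the image equals g(x) = (3/22)x^4 - (2/15)x^2 + 18

write g with unknown coordinates in the stated basis and equate coefficients in (T − 1/2·I) g = f
solving from the highest basis element down gives g = (3/22)x^4 - (2/15)x^2 + 18
check: T g = (9/11)x^4 - (2/5)x^2
so T g − 1/2·g = (3/4)x^4 - (1/3)x^2 - 9 = f ✓


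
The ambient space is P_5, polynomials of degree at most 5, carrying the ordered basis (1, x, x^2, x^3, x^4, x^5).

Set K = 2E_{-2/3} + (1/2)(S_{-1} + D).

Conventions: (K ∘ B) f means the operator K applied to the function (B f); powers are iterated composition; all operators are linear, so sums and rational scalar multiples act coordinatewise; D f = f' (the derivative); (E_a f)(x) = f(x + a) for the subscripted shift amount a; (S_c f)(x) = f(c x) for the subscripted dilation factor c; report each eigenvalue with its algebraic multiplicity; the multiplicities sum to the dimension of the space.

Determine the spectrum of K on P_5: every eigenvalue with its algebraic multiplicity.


image of 1: 5/2
image of x: (3/2)x - 5/6
image of x^2: (5/2)x^2 - (5/3)x + 8/9
image of x^3: (3/2)x^3 - (5/2)x^2 + (8/3)x - 16/27
image of x^4: (5/2)x^4 - (10/3)x^3 + (16/3)x^2 - (64/27)x + 32/81
image of x^5: (3/2)x^5 - (25/6)x^4 + (80/9)x^3 - (160/27)x^2 + (160/81)x - 64/243
the matrix is upper triangular; its diagonal is (5/2, 3/2, 5/2, 3/2, 5/2, 3/2)
for a triangular matrix the eigenvalues are the diagonal entries, with algebraic multiplicity their repetition count

λ = 3/2 (multiplicity 3), λ = 5/2 (multiplicity 3)


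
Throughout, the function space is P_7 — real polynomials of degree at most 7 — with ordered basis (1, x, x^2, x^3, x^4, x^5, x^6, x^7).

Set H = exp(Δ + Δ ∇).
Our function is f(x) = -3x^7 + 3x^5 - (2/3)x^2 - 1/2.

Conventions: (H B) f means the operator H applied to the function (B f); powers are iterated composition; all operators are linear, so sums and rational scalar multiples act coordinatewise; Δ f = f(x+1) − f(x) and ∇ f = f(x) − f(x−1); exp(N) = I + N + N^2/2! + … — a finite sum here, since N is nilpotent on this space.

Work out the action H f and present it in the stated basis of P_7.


the image equals g(x) = -3x^7 - 21x^6 - 249x^5 - 1140x^4 - 5445x^3 - (40970/3)x^2 - (76684/3)x - 118153/6

order-1 term: -21x^6 - 189x^5 - 90x^4 - 225x^3 - 33x^2 - (58/3)x - 2
order-2 term: -63x^5 - 945x^4 - 3225x^3 - 2565x^2 - 2706x - 1298/3
order-3 term: -105x^4 - 1890x^3 - 9105x^2 - 12960x - 5508
order-4 term: -105x^3 - 1890x^2 - 8910x - 10620
order-5 term: -63x^2 - 945x - 2937
order-6 term: -21x - 189
order-7 term: -3
the series for exp(Δ + Δ ∇) f terminates at order 7
exp(Δ + Δ ∇) f = -3x^7 - 21x^6 - 249x^5 - 1140x^4 - 5445x^3 - (40970/3)x^2 - (76684/3)x - 118153/6


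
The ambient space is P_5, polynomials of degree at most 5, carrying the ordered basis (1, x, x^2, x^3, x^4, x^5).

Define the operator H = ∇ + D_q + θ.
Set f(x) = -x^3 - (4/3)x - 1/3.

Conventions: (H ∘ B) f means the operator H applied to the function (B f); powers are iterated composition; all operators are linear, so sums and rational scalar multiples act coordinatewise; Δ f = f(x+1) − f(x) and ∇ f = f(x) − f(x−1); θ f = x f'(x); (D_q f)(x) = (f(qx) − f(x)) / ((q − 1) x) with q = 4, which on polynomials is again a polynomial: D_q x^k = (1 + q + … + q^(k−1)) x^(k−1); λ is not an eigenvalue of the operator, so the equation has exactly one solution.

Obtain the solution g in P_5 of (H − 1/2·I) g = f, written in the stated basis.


the image equals g(x) = -(2/5)x^3 + (32/5)x^2 - (284/3)x - 1958/5

write g with unknown coordinates in the stated basis and equate coefficients in (H − 1/2·I) g = f
solving from the highest basis element down gives g = -(2/5)x^3 + (32/5)x^2 - (284/3)x - 1958/5
check: H g = -(6/5)x^3 + (16/5)x^2 - (146/3)x - 2942/15
so H g − 1/2·g = -x^3 - (4/3)x - 1/3 = f ✓


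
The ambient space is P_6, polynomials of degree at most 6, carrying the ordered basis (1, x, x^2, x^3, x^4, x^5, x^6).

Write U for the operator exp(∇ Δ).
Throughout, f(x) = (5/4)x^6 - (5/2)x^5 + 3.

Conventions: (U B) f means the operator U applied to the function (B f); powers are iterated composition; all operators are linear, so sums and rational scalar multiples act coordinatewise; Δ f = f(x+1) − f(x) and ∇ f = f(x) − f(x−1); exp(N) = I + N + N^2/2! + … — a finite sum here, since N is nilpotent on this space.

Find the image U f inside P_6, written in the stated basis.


the image equals g(x) = (5/4)x^6 - (5/2)x^5 + (75/2)x^4 - 50x^3 + (525/2)x^2 - 175x + 461/2

order-1 term: (75/2)x^4 - 50x^3 + (75/2)x^2 - 25x + 5/2
order-2 term: 225x^2 - 150x + 75
order-3 term: 150
the series for exp(∇ Δ) f terminates at order 3
exp(∇ Δ) f = (5/4)x^6 - (5/2)x^5 + (75/2)x^4 - 50x^3 + (525/2)x^2 - 175x + 461/2


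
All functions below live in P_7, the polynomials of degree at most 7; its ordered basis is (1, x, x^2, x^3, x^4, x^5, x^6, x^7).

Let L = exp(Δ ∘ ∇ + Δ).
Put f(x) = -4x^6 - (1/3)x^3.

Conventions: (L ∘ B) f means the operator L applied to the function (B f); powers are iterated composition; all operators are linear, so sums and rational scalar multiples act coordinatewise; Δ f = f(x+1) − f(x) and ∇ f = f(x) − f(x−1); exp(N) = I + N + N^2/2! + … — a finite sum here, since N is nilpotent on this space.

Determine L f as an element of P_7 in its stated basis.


order-1 term: -24x^5 - 180x^4 - 80x^3 - 181x^2 - 27x - 37/3
order-2 term: -60x^4 - 720x^3 - 1860x^2 - 1081x - 607
order-3 term: -80x^3 - 1080x^2 - 3480x - 7561/3
order-4 term: -60x^2 - 720x - 1700
order-5 term: -24x - 180
order-6 term: -4
the series for exp(Δ ∘ ∇ + Δ) f terminates at order 6
exp(Δ ∘ ∇ + Δ) f = -4x^6 - 24x^5 - 240x^4 - (2641/3)x^3 - 3181x^2 - 5332x - 15071/3

g(x) = -4x^6 - 24x^5 - 240x^4 - (2641/3)x^3 - 3181x^2 - 5332x - 15071/3


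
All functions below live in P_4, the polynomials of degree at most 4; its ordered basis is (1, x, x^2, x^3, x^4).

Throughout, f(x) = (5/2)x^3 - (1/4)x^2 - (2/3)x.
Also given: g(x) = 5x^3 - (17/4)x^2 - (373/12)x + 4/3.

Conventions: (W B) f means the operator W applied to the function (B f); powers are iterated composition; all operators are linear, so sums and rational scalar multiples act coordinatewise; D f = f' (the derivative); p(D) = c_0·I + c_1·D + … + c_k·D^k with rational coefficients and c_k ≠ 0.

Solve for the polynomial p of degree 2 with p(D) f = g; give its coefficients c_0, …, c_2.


D^0 f = (5/2)x^3 - (1/4)x^2 - (2/3)x
D^1 f = (15/2)x^2 - (1/2)x - 2/3
D^2 f = 15x - 1/2
matching coefficients of g against c_0 f + c_1 Df + … from the top degree down determines the c_i
solution: c_0 = 2, c_1 = -1/2, c_2 = -2

c_0 = 2, c_1 = -1/2, c_2 = -2


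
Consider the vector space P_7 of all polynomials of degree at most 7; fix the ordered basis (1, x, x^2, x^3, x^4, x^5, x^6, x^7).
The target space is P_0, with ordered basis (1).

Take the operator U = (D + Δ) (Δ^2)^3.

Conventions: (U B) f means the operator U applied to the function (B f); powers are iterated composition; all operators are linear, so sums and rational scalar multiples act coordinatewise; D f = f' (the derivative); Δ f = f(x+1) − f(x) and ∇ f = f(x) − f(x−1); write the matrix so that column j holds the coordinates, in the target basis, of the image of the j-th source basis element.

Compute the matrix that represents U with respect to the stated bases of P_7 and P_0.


the matrix is [[0, 0, 0, 0, 0, 0, 0, 10080]] (rows listed top to bottom)

image of 1: 0
image of x: 0
image of x^2: 0
image of x^3: 0
image of x^4: 0
image of x^5: 0
image of x^6: 0
image of x^7: 10080
each image's coordinates form column j of the matrix


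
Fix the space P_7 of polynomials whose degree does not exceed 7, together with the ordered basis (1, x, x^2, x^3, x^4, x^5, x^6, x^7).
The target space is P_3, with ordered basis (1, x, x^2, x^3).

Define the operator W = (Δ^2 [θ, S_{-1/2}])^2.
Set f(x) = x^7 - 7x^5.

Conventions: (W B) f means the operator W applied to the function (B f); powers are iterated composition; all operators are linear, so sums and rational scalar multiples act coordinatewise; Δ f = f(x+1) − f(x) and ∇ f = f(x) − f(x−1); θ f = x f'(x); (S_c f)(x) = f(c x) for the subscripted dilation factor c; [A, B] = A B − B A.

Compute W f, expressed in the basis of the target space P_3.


the image equals g(x) = 0

S_{-1/2} f = -(1/128)x^7 + (7/32)x^5
θ S_{-1/2} f = -(7/128)x^7 + (35/32)x^5
θ f = 7x^7 - 35x^5
S_{-1/2} θ f = -(7/128)x^7 + (35/32)x^5
[θ, S_{-1/2}] f = 0
Δ [θ, S_{-1/2}] f = 0
Δ Δ [θ, S_{-1/2}] f = 0
S_{-1/2} (Δ^2 [θ, S_{-1/2}]) f = 0
θ S_{-1/2} (Δ^2 [θ, S_{-1/2}]) f = 0
θ (Δ^2 [θ, S_{-1/2}]) f = 0
S_{-1/2} θ (Δ^2 [θ, S_{-1/2}]) f = 0
[θ, S_{-1/2}] (Δ^2 [θ, S_{-1/2}]) f = 0
Δ [θ, S_{-1/2}] (Δ^2 [θ, S_{-1/2}]) f = 0
Δ Δ [θ, S_{-1/2}] (Δ^2 [θ, S_{-1/2}]) f = 0


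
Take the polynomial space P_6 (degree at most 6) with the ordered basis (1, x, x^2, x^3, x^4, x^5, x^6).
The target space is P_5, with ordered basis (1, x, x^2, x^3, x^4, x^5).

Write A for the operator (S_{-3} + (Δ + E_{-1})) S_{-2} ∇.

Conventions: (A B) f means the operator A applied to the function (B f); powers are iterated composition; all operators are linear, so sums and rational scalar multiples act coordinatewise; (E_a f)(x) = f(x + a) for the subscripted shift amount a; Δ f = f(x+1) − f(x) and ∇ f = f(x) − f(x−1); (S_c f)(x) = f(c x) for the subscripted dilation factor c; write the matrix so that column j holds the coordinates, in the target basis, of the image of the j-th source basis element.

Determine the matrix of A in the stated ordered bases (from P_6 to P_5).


image of 1: 0
image of x: 2
image of x^2: 8x - 2
image of x^3: 120x^2 - 12x + 26
image of x^4: 832x^3 - 240x^2 - 176x - 50
image of x^5: 6560x^4 - 2080x^3 + 1360x^2 + 460x + 242
image of x^6: 46464x^5 - 19680x^4 + 320x^3 - 3480x^2 - 2856x - 602
each image's coordinates form column j of the matrix

the matrix is [[0, 2, -2, 26, -50, 242, -602]; [0, 0, 8, -12, -176, 460, -2856]; [0, 0, 0, 120, -240, 1360, -3480]; [0, 0, 0, 0, 832, -2080, 320]; [0, 0, 0, 0, 0, 6560, -19680]; [0, 0, 0, 0, 0, 0, 46464]] (rows listed top to bottom)


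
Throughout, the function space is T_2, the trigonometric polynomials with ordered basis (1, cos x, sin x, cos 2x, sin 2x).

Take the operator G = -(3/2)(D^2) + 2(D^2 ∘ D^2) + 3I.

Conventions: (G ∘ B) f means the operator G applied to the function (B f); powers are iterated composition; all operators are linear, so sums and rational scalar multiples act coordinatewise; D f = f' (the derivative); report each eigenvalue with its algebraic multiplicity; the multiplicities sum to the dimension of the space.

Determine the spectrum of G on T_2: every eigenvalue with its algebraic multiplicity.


λ = 3 (multiplicity 1), λ = 13/2 (multiplicity 2), λ = 41 (multiplicity 2)

image of 1: 3
image of cos x: (13/2)cos x
image of sin x: (13/2)sin x
image of cos 2x: 41cos 2x
image of sin 2x: 41sin 2x
the matrix is diagonal; its diagonal is (3, 13/2, 13/2, 41, 41)
for a triangular matrix the eigenvalues are the diagonal entries, with algebraic multiplicity their repetition count


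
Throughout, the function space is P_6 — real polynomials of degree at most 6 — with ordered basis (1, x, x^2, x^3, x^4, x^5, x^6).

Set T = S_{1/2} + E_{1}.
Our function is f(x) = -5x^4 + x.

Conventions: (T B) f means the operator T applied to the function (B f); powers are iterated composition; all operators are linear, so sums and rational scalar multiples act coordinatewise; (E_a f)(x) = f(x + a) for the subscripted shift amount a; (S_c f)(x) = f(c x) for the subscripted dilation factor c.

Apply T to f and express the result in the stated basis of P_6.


g(x) = -(85/16)x^4 - 20x^3 - 30x^2 - (37/2)x - 4

S_{1/2} f = -(5/16)x^4 + (1/2)x
E_{1} f = -5x^4 - 20x^3 - 30x^2 - 19x - 4
(S_{1/2} + E_{1}) f = -(85/16)x^4 - 20x^3 - 30x^2 - (37/2)x - 4


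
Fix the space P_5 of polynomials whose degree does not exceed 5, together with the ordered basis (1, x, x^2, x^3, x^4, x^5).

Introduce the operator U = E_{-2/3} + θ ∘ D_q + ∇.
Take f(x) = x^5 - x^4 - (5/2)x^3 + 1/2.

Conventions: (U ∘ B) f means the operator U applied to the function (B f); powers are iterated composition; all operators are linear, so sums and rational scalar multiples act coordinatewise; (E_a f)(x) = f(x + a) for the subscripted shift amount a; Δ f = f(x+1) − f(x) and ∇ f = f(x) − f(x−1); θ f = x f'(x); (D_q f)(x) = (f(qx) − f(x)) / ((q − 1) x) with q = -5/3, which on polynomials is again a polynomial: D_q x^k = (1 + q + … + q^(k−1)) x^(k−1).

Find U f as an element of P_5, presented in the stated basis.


E_{-2/3} f = x^5 - (13/3)x^4 + (83/18)x^3 - (17/27)x^2 - (94/81)x + 443/486
D_q f = (421/81)x^4 + (68/27)x^3 - (95/18)x^2
θ D_q f = (1684/81)x^4 + (68/9)x^3 - (95/9)x^2
∇ f = 5x^4 - 14x^3 + (17/2)x^2 - (3/2)x - 1/2
(E_{-2/3} + θ ∘ D_q + ∇) f = x^5 + (1738/81)x^4 - (11/6)x^3 - (145/54)x^2 - (431/162)x + 100/243

the result is g(x) = x^5 + (1738/81)x^4 - (11/6)x^3 - (145/54)x^2 - (431/162)x + 100/243


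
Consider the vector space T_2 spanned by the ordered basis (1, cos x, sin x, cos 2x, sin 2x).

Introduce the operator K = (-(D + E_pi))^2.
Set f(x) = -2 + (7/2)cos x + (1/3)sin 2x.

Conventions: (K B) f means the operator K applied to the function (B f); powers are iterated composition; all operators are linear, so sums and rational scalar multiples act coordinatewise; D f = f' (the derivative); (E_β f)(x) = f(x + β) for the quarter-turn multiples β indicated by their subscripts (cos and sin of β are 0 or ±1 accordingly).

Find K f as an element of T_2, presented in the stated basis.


the result is g(x) = -2 + 7sin x + (4/3)cos 2x - sin 2x

D f = -(7/2)sin x + (2/3)cos 2x
E_pi f = -2 - (7/2)cos x + (1/3)sin 2x
(D + E_pi) f = -2 - (7/2)cos x - (7/2)sin x + (2/3)cos 2x + (1/3)sin 2x
(-(D + E_pi)) f = 2 + (7/2)cos x + (7/2)sin x - (2/3)cos 2x - (1/3)sin 2x
D (-(D + E_pi)) f = (7/2)cos x - (7/2)sin x - (2/3)cos 2x + (4/3)sin 2x
E_pi (-(D + E_pi)) f = 2 - (7/2)cos x - (7/2)sin x - (2/3)cos 2x - (1/3)sin 2x
(D + E_pi) (-(D + E_pi)) f = 2 - 7sin x - (4/3)cos 2x + sin 2x
(-(D + E_pi)) (-(D + E_pi)) f = -2 + 7sin x + (4/3)cos 2x - sin 2x


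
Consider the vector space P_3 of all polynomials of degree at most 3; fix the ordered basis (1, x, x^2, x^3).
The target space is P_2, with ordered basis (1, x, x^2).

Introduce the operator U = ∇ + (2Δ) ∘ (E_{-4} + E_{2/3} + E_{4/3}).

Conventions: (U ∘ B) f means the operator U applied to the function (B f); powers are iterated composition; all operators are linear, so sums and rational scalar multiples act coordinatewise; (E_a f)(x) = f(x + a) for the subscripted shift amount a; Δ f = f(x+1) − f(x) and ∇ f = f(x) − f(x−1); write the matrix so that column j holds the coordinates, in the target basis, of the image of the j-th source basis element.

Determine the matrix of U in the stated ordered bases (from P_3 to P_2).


image of 1: 0
image of x: 7
image of x^2: 14x - 3
image of x^3: 21x^2 - 9x + 313/3
each image's coordinates form column j of the matrix

the matrix is [[0, 7, -3, 313/3]; [0, 0, 14, -9]; [0, 0, 0, 21]] (rows listed top to bottom)


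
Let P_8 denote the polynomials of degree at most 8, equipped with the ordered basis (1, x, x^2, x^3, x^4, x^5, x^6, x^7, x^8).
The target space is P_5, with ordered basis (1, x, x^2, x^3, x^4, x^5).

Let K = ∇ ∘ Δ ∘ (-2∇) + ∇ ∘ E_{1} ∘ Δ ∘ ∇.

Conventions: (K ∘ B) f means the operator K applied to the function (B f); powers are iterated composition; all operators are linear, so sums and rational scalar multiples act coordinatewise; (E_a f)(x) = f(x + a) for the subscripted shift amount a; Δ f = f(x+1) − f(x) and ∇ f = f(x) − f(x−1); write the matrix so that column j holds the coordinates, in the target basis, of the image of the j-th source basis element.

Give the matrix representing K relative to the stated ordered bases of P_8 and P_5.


the matrix is [[0, 0, 0, -6, 36, -30, 180, -126, 756]; [0, 0, 0, 0, -24, 180, -180, 1260, -1008]; [0, 0, 0, 0, 0, -60, 540, -630, 5040]; [0, 0, 0, 0, 0, 0, -120, 1260, -1680]; [0, 0, 0, 0, 0, 0, 0, -210, 2520]; [0, 0, 0, 0, 0, 0, 0, 0, -336]] (rows listed top to bottom)

image of 1: 0
image of x: 0
image of x^2: 0
image of x^3: -6
image of x^4: -24x + 36
image of x^5: -60x^2 + 180x - 30
image of x^6: -120x^3 + 540x^2 - 180x + 180
image of x^7: -210x^4 + 1260x^3 - 630x^2 + 1260x - 126
image of x^8: -336x^5 + 2520x^4 - 1680x^3 + 5040x^2 - 1008x + 756
each image's coordinates form column j of the matrix


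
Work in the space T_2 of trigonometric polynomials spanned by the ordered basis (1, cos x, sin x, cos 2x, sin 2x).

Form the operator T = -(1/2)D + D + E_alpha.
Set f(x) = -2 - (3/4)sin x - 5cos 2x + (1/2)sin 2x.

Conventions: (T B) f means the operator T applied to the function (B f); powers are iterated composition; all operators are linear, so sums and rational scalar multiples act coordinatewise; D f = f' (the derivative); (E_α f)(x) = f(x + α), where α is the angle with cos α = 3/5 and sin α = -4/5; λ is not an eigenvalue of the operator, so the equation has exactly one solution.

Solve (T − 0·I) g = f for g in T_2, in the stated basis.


write g with unknown coordinates in the stated basis and equate coefficients in (T − 0·I) g = f
solving from the highest basis element down gives g = -2 - (1/2)cos x - sin x + (69/4)cos 2x - (17/4)sin 2x
check: T g = -2 - (3/4)sin x - 5cos 2x + (1/2)sin 2x
so T g − 0·g = -2 - (3/4)sin x - 5cos 2x + (1/2)sin 2x = f ✓

g(x) = -2 - (1/2)cos x - sin x + (69/4)cos 2x - (17/4)sin 2x


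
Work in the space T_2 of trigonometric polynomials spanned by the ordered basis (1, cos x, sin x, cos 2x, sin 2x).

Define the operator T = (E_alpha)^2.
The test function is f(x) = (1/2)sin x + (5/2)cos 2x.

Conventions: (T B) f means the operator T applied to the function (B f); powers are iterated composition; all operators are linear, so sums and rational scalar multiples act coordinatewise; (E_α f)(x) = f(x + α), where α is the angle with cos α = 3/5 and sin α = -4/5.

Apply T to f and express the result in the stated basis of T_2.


g(x) = -(12/25)cos x - (7/50)sin x - (527/250)cos 2x - (168/125)sin 2x

E_alpha f = -(2/5)cos x + (3/10)sin x - (7/10)cos 2x + (12/5)sin 2x
E_alpha E_alpha f = -(12/25)cos x - (7/50)sin x - (527/250)cos 2x - (168/125)sin 2x


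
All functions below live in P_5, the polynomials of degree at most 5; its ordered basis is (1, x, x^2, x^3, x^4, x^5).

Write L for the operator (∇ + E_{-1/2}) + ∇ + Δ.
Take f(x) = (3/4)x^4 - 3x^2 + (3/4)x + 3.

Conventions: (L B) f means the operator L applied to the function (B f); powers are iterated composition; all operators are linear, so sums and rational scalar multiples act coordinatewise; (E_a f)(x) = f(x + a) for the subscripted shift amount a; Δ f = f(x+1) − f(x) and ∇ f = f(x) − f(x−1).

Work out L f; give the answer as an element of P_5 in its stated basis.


g(x) = (3/4)x^4 + (15/2)x^3 - (51/8)x^2 - (45/8)x + 411/64

∇ f = 3x^3 - (9/2)x^2 - 3x + 3
E_{-1/2} f = (3/4)x^4 - (3/2)x^3 - (15/8)x^2 + (27/8)x + 123/64
(∇ + E_{-1/2}) f = (3/4)x^4 + (3/2)x^3 - (51/8)x^2 + (3/8)x + 315/64
∇ f = 3x^3 - (9/2)x^2 - 3x + 3
Δ f = 3x^3 + (9/2)x^2 - 3x - 3/2
((∇ + E_{-1/2}) + ∇ + Δ) f = (3/4)x^4 + (15/2)x^3 - (51/8)x^2 - (45/8)x + 411/64


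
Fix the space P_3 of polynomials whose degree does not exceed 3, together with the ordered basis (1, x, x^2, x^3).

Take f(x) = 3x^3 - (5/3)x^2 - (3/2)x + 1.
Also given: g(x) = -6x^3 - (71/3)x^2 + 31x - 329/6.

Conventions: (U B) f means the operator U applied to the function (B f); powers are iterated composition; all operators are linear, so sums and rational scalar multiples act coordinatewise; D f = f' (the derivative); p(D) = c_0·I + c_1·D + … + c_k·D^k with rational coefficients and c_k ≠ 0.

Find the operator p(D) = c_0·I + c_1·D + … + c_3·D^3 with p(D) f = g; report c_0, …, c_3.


D^0 f = 3x^3 - (5/3)x^2 - (3/2)x + 1
D^1 f = 9x^2 - (10/3)x - 3/2
D^2 f = 18x - 10/3
D^3 f = 18
matching coefficients of g against c_0 f + c_1 Df + … from the top degree down determines the c_i
solution: c_0 = -2, c_1 = -3, c_2 = 1, c_3 = -3

p(D) = -2·I − 3·D + D^2 − 3·D^3, i.e. c_0 = -2, c_1 = -3, c_2 = 1, c_3 = -3


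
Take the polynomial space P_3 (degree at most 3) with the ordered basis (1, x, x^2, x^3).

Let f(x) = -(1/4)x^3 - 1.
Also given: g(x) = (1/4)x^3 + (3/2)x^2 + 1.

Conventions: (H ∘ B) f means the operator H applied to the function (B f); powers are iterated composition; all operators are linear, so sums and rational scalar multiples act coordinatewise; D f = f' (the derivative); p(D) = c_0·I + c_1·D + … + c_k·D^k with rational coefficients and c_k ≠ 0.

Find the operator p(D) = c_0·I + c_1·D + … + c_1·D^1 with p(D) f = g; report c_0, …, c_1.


c_0 = -1, c_1 = -2

D^0 f = -(1/4)x^3 - 1
D^1 f = -(3/4)x^2
matching coefficients of g against c_0 f + c_1 Df + … from the top degree down determines the c_i
solution: c_0 = -1, c_1 = -2


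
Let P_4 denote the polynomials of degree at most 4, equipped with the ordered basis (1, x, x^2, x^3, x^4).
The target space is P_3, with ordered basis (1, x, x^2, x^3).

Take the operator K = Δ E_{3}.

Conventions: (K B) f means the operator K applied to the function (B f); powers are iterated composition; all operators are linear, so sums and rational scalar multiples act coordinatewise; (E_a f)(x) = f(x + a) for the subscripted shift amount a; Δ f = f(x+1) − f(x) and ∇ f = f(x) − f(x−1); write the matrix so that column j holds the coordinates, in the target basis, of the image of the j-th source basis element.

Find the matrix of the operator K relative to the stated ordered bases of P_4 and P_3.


image of 1: 0
image of x: 1
image of x^2: 2x + 7
image of x^3: 3x^2 + 21x + 37
image of x^4: 4x^3 + 42x^2 + 148x + 175
each image's coordinates form column j of the matrix

the matrix is [[0, 1, 7, 37, 175]; [0, 0, 2, 21, 148]; [0, 0, 0, 3, 42]; [0, 0, 0, 0, 4]] (rows listed top to bottom)


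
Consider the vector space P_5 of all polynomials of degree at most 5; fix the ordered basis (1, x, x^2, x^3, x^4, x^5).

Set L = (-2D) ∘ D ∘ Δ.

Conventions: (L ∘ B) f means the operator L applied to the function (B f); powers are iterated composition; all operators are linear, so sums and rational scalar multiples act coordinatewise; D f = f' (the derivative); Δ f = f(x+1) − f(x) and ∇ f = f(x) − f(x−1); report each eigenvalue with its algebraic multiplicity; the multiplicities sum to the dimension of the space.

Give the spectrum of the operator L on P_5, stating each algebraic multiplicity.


image of 1: 0
image of x: 0
image of x^2: 0
image of x^3: -12
image of x^4: -48x - 24
image of x^5: -120x^2 - 120x - 40
the matrix is upper triangular; its diagonal is (0, 0, 0, 0, 0, 0)
for a triangular matrix the eigenvalues are the diagonal entries, with algebraic multiplicity their repetition count

λ = 0 (multiplicity 6)


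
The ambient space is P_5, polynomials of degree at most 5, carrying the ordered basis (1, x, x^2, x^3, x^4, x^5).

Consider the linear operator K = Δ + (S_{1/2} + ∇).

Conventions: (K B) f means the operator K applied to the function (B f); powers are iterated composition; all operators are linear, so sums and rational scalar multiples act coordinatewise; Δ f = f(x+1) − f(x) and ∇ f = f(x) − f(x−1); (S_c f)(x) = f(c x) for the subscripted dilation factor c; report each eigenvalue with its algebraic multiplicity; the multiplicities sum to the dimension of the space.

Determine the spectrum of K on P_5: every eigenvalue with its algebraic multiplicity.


image of 1: 1
image of x: (1/2)x + 2
image of x^2: (1/4)x^2 + 4x
image of x^3: (1/8)x^3 + 6x^2 + 2
image of x^4: (1/16)x^4 + 8x^3 + 8x
image of x^5: (1/32)x^5 + 10x^4 + 20x^2 + 2
the matrix is upper triangular; its diagonal is (1, 1/2, 1/4, 1/8, 1/16, 1/32)
for a triangular matrix the eigenvalues are the diagonal entries, with algebraic multiplicity their repetition count

λ = 1/32 (multiplicity 1), λ = 1/16 (multiplicity 1), λ = 1/8 (multiplicity 1), λ = 1/4 (multiplicity 1), λ = 1/2 (multiplicity 1), λ = 1 (multiplicity 1)


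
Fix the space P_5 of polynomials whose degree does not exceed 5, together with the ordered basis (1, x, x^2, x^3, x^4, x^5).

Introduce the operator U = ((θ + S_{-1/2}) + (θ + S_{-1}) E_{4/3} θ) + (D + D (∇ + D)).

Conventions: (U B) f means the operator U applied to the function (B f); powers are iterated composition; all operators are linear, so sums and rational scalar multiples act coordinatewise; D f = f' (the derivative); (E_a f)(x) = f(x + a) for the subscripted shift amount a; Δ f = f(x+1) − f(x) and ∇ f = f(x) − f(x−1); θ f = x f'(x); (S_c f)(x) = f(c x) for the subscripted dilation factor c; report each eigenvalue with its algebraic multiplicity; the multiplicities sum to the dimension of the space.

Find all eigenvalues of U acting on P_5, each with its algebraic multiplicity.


λ = 1/2 (multiplicity 1), λ = 1 (multiplicity 1), λ = 33/4 (multiplicity 1), λ = 71/8 (multiplicity 1), λ = 385/16 (multiplicity 1), λ = 799/32 (multiplicity 1)

image of 1: 1
image of x: (1/2)x + 7/3
image of x^2: (33/4)x^2 + 2x + 68/9
image of x^3: (71/8)x^3 + 39x^2 + 12x + 37/9
image of x^4: (385/16)x^4 + (140/3)x^3 + 152x^2 - 12x + 1348/81
image of x^5: (799/32)x^5 + (515/3)x^4 + (1960/9)x^3 + (2930/9)x^2 + 20x + 3905/243
the matrix is upper triangular; its diagonal is (1, 1/2, 33/4, 71/8, 385/16, 799/32)
for a triangular matrix the eigenvalues are the diagonal entries, with algebraic multiplicity their repetition count


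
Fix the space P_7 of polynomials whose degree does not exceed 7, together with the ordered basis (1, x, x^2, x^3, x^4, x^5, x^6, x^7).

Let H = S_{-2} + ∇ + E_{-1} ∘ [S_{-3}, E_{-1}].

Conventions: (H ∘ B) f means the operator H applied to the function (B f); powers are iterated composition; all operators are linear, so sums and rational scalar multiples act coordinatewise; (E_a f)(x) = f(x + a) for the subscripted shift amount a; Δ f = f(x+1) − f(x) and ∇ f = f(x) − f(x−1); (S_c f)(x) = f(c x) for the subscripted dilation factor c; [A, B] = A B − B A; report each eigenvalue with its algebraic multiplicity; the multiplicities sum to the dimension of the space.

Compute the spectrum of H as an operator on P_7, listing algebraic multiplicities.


image of 1: 1
image of x: -2x - 3
image of x^2: 4x^2 + 26x - 33
image of x^3: -8x^3 - 105x^2 + 285x - 207
image of x^4: 16x^4 + 436x^3 - 1734x^2 + 2500x - 1281
image of x^5: -32x^5 - 1615x^4 + 8630x^3 - 18710x^2 + 19195x - 7743
image of x^6: 64x^6 + 5838x^5 - 38895x^4 + 112340x^3 - 172815x^2 + 139398x - 46593
image of x^7: -128x^7 - 20405x^6 + 163275x^5 - 589645x^4 + 1209565x^3 - 1463595x^2 + 978425x - 279807
the matrix is upper triangular; its diagonal is (1, -2, 4, -8, 16, -32, 64, -128)
for a triangular matrix the eigenvalues are the diagonal entries, with algebraic multiplicity their repetition count

λ = -128 (multiplicity 1), λ = -32 (multiplicity 1), λ = -8 (multiplicity 1), λ = -2 (multiplicity 1), λ = 1 (multiplicity 1), λ = 4 (multiplicity 1), λ = 16 (multiplicity 1), λ = 64 (multiplicity 1)


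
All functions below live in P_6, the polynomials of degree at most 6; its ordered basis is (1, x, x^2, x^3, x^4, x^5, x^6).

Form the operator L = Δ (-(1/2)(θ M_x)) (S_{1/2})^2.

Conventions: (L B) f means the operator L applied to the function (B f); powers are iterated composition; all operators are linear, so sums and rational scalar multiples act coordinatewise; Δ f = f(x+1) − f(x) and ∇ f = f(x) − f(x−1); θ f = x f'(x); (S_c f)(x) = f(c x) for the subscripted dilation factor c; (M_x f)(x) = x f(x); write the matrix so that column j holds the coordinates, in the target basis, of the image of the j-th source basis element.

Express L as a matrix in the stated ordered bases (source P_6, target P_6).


the matrix is [[-1/2, -1/4, -3/32, -1/32, -5/512, -3/1024, -7/8192]; [0, -1/2, -9/32, -1/8, -25/512, -9/512, -49/8192]; [0, 0, -9/32, -3/16, -25/256, -45/1024, -147/8192]; [0, 0, 0, -1/8, -25/256, -15/256, -245/8192]; [0, 0, 0, 0, -25/512, -45/1024, -245/8192]; [0, 0, 0, 0, 0, -9/512, -147/8192]; [0, 0, 0, 0, 0, 0, -49/8192]] (rows listed top to bottom)

image of 1: -1/2
image of x: -(1/2)x - 1/4
image of x^2: -(9/32)x^2 - (9/32)x - 3/32
image of x^3: -(1/8)x^3 - (3/16)x^2 - (1/8)x - 1/32
image of x^4: -(25/512)x^4 - (25/256)x^3 - (25/256)x^2 - (25/512)x - 5/512
image of x^5: -(9/512)x^5 - (45/1024)x^4 - (15/256)x^3 - (45/1024)x^2 - (9/512)x - 3/1024
image of x^6: -(49/8192)x^6 - (147/8192)x^5 - (245/8192)x^4 - (245/8192)x^3 - (147/8192)x^2 - (49/8192)x - 7/8192
each image's coordinates form column j of the matrix


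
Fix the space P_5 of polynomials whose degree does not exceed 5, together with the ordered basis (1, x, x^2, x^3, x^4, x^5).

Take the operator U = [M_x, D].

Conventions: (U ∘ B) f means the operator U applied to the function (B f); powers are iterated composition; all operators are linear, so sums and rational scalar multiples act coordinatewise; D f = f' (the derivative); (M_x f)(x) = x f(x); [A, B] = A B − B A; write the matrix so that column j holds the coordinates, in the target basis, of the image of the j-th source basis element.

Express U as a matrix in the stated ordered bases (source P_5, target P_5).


the matrix is [[-1, 0, 0, 0, 0, 0]; [0, -1, 0, 0, 0, 0]; [0, 0, -1, 0, 0, 0]; [0, 0, 0, -1, 0, 0]; [0, 0, 0, 0, -1, 0]; [0, 0, 0, 0, 0, -1]] (rows listed top to bottom)

image of 1: -1
image of x: -x
image of x^2: -x^2
image of x^3: -x^3
image of x^4: -x^4
image of x^5: -x^5
each image's coordinates form column j of the matrix


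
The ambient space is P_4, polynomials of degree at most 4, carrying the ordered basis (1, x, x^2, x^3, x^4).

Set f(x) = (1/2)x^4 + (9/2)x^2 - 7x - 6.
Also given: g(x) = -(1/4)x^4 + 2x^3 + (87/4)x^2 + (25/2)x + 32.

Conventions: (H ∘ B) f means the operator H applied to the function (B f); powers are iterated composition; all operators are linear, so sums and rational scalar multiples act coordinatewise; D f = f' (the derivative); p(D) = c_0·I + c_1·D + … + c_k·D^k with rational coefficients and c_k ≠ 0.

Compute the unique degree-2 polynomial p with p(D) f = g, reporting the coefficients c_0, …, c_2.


D^0 f = (1/2)x^4 + (9/2)x^2 - 7x - 6
D^1 f = 2x^3 + 9x - 7
D^2 f = 6x^2 + 9
matching coefficients of g against c_0 f + c_1 Df + … from the top degree down determines the c_i
solution: c_0 = -1/2, c_1 = 1, c_2 = 4

c_0 = -1/2, c_1 = 1, c_2 = 4


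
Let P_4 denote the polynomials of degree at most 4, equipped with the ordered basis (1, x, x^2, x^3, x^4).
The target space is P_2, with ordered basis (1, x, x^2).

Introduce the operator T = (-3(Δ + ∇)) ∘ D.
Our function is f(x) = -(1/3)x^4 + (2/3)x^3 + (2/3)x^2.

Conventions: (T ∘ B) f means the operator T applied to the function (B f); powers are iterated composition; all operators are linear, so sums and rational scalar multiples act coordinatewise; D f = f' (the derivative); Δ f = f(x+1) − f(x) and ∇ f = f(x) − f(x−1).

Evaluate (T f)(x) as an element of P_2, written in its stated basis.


the image equals g(x) = 24x^2 - 24x

D f = -(4/3)x^3 + 2x^2 + (4/3)x
Δ D f = -4x^2 + 2
∇ D f = -4x^2 + 8x - 2
(Δ + ∇) D f = -8x^2 + 8x
(-3(Δ + ∇)) D f = 24x^2 - 24x


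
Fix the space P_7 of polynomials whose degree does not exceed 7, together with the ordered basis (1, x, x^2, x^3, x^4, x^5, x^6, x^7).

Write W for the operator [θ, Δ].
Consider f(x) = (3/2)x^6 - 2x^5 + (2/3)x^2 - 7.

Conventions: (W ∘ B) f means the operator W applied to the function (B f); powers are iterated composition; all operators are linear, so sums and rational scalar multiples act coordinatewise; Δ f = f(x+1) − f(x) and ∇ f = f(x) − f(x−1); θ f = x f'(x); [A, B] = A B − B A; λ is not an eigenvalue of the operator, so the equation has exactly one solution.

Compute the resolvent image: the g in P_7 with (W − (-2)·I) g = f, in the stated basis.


write g with unknown coordinates in the stated basis and equate coefficients in (W − (-2)·I) g = f
solving from the highest basis element down gives g = (3/4)x^6 + (5/4)x^5 + (115/8)x^4 + (255/4)x^3 + (5363/24)x^2 + (12593/24)x + 9793/16
check: W g = -(9/2)x^5 - (115/4)x^4 - (255/2)x^3 - (1785/4)x^2 - (12593/12)x - 9849/8
so W g − (-2)·g = (3/2)x^6 - 2x^5 + (2/3)x^2 - 7 = f ✓

g(x) = (3/4)x^6 + (5/4)x^5 + (115/8)x^4 + (255/4)x^3 + (5363/24)x^2 + (12593/24)x + 9793/16


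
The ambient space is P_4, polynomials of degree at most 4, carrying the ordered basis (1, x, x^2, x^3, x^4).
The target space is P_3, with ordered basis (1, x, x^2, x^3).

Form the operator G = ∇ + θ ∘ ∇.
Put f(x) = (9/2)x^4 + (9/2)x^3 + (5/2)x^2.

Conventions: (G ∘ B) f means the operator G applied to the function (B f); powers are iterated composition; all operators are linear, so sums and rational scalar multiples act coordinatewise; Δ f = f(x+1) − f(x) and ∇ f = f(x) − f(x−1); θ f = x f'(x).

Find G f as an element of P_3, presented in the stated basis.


∇ f = 18x^3 - (27/2)x^2 + (19/2)x - 5/2
∇ f = 18x^3 - (27/2)x^2 + (19/2)x - 5/2
θ ∇ f = 54x^3 - 27x^2 + (19/2)x
(∇ + θ ∘ ∇) f = 72x^3 - (81/2)x^2 + 19x - 5/2

the result is g(x) = 72x^3 - (81/2)x^2 + 19x - 5/2


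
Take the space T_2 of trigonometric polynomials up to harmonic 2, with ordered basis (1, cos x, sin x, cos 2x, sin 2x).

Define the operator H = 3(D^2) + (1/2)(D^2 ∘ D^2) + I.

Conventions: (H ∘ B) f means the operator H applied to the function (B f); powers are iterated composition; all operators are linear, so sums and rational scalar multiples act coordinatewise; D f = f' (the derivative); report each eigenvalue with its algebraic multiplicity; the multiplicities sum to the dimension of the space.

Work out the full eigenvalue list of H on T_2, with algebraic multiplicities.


λ = -3 (multiplicity 2), λ = -3/2 (multiplicity 2), λ = 1 (multiplicity 1)

image of 1: 1
image of cos x: -(3/2)cos x
image of sin x: -(3/2)sin x
image of cos 2x: -3cos 2x
image of sin 2x: -3sin 2x
the matrix is diagonal; its diagonal is (1, -3/2, -3/2, -3, -3)
for a triangular matrix the eigenvalues are the diagonal entries, with algebraic multiplicity their repetition count


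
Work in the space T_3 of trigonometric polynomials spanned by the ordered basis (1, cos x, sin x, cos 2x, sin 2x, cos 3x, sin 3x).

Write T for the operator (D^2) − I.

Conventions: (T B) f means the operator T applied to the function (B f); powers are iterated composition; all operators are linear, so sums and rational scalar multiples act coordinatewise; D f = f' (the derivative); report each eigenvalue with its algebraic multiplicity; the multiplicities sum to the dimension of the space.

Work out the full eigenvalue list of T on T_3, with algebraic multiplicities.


image of 1: -1
image of cos x: -2cos x
image of sin x: -2sin x
image of cos 2x: -5cos 2x
image of sin 2x: -5sin 2x
image of cos 3x: -10cos 3x
image of sin 3x: -10sin 3x
the matrix is diagonal; its diagonal is (-1, -2, -2, -5, -5, -10, -10)
for a triangular matrix the eigenvalues are the diagonal entries, with algebraic multiplicity their repetition count

λ = -10 (multiplicity 2), λ = -5 (multiplicity 2), λ = -2 (multiplicity 2), λ = -1 (multiplicity 1)


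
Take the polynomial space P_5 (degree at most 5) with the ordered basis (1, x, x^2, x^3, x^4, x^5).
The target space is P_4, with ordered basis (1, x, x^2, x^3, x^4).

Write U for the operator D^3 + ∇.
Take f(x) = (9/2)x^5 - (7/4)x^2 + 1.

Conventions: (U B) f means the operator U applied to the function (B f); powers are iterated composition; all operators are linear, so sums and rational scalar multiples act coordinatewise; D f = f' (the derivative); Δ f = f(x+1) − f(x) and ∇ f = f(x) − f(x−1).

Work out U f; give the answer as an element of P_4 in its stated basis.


D f = (45/2)x^4 - (7/2)x
D D f = 90x^3 - 7/2
D D D f = 270x^2
∇ f = (45/2)x^4 - 45x^3 + 45x^2 - 26x + 25/4
(D^3 + ∇) f = (45/2)x^4 - 45x^3 + 315x^2 - 26x + 25/4

the result is g(x) = (45/2)x^4 - 45x^3 + 315x^2 - 26x + 25/4


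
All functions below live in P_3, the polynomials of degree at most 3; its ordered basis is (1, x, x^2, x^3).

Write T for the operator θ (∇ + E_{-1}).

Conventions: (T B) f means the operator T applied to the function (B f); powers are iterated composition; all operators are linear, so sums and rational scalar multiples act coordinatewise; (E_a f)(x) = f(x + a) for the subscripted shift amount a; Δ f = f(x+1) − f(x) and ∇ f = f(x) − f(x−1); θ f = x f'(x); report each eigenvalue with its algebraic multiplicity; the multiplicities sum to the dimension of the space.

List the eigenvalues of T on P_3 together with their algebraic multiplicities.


λ = 0 (multiplicity 1), λ = 1 (multiplicity 1), λ = 2 (multiplicity 1), λ = 3 (multiplicity 1)

image of 1: 0
image of x: x
image of x^2: 2x^2
image of x^3: 3x^3
the matrix is upper triangular; its diagonal is (0, 1, 2, 3)
for a triangular matrix the eigenvalues are the diagonal entries, with algebraic multiplicity their repetition count
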